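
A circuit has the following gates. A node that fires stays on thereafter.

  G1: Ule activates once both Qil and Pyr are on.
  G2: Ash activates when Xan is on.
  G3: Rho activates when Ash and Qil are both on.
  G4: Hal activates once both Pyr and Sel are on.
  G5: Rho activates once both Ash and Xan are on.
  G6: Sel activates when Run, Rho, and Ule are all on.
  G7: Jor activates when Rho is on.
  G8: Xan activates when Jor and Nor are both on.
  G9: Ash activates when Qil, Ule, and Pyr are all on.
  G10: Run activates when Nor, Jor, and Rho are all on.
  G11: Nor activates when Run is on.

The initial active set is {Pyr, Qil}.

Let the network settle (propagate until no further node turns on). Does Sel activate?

No

Sel would need Run, Rho, and Ule (G6), but Run never turns on.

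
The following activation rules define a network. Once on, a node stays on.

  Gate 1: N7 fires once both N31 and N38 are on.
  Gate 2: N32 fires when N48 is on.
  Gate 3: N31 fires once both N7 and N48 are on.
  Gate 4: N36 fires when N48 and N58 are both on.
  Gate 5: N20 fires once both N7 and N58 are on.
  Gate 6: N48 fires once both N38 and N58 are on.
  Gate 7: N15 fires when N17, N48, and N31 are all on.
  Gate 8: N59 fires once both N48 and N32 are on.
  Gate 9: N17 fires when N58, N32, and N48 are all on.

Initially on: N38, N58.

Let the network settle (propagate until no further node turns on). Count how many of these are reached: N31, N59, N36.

Gate 6: N38 and N58 on → N48 on.
Gate 4: N48 and N58 on → N36 on.
Gate 2: N48 on → N32 on.
Gate 8: N48 and N32 on → N59 on.
N31 would need N7 and N48 (Gate 3), but N7 never turns on.
N59: reached.
N36: reached.
Reached: N59 and N36 — 2 of the 3.

2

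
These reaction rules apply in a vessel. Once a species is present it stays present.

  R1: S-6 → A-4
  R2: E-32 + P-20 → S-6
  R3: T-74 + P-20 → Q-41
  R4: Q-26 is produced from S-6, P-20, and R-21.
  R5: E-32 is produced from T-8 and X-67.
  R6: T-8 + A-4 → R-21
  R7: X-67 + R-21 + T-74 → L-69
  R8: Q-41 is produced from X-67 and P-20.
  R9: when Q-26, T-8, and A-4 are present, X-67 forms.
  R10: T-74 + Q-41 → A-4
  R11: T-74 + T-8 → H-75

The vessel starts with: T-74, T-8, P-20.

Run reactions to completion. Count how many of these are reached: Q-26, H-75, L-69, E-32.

T-74 and T-8 present → H-75 forms (R11).
Q-26 would need S-6, P-20, and R-21 (R4), but S-6 never forms.
H-75: reached.
L-69 would need X-67, R-21, and T-74 (R7), but X-67 never forms.
E-32 would need T-8 and X-67 (R5), but X-67 never forms.
Reached: H-75 — 1 of the 4.

1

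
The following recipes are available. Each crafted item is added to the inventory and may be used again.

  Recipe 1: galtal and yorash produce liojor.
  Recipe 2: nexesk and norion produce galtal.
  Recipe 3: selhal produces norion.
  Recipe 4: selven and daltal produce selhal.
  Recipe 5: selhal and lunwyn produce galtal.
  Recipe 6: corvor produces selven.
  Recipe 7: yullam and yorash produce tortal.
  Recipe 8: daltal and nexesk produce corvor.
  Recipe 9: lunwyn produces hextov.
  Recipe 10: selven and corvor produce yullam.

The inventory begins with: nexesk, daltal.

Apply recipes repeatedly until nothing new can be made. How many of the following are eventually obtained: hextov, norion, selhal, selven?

3

daltal and nexesk → corvor (Recipe 8).
Using Recipe 6, corvor makes selven.
selven and daltal → selhal (Recipe 4).
Using Recipe 3, selhal makes norion.
hextov would need lunwyn (Recipe 9), but lunwyn is never obtained.
norion: reached.
selhal: reached.
selven: reached.
Reached: norion, selhal, and selven — 3 of the 4.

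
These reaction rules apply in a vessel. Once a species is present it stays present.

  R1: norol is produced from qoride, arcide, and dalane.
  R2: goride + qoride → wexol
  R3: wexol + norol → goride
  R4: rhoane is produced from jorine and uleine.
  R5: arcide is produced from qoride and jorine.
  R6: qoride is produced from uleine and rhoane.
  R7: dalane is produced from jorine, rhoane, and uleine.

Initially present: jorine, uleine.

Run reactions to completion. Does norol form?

Yes

jorine and uleine present → rhoane forms (R4).
jorine, rhoane, and uleine present → dalane forms (R7).
uleine and rhoane present → qoride forms (R6).
qoride and jorine present → arcide forms (R5).
qoride, arcide, and dalane present → norol forms (R1).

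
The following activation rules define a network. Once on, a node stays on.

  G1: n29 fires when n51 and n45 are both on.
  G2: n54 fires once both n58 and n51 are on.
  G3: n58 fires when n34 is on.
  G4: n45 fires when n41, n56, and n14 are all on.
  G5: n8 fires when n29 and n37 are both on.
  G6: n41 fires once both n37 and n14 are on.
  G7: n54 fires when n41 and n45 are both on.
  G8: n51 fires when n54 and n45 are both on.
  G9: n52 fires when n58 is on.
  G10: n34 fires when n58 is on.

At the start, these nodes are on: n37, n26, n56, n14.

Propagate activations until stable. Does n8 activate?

Yes

n37 and n14 are on, so n41 fires (G6).
n41, n56, and n14 are on, so n45 fires (G4).
n41 and n45 are on, so n54 fires (G7).
n54 and n45 are on, so n51 fires (G8).
G1: n51 and n45 on → n29 on.
n29 and n37 are on, so n8 fires (G5).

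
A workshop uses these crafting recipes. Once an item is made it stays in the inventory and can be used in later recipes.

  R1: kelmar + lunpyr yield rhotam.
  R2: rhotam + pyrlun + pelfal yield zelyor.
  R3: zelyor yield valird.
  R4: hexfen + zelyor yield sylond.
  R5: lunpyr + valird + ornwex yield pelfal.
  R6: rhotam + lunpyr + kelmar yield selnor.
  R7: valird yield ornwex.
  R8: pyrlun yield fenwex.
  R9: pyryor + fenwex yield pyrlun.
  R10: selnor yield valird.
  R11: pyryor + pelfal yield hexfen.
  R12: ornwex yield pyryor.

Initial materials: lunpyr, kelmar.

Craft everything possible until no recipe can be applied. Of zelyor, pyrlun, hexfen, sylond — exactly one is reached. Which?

hexfen

Using R1, kelmar and lunpyr make rhotam.
Using R6, rhotam, lunpyr, and kelmar make selnor.
Using R10, selnor makes valird.
valird → ornwex (R7).
lunpyr + valird + ornwex → pelfal (R5).
ornwex → pyryor (R12).
Using R11, pyryor and pelfal make hexfen.
sylond would need hexfen and zelyor (R4), but zelyor is never obtained. zelyor would need rhotam, pyrlun, and pelfal (R2), but pyrlun is never obtained. pyrlun would need pyryor and fenwex (R9), but fenwex is never obtained.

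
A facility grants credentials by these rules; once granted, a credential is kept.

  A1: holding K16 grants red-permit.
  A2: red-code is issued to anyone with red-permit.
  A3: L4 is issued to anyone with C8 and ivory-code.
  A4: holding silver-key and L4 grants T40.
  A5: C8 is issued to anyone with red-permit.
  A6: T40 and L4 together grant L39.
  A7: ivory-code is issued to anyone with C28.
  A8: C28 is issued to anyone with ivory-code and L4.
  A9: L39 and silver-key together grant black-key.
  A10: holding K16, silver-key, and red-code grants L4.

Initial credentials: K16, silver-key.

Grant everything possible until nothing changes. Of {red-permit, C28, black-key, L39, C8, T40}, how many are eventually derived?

Holding K16 grants red-permit (A1).
Holding red-permit grants red-code (A2).
Holding red-permit grants C8 (A5).
Holding K16, silver-key, and red-code grants L4 (A10).
Holding silver-key and L4 grants T40 (A4).
Holding T40 and L4 grants L39 (A6).
Holding L39 and silver-key grants black-key (A9).
red-permit: reached.
C28 would need ivory-code and L4 (A8), but ivory-code is never granted.
black-key: reached.
L39: reached.
C8: reached.
T40: reached.
Reached: red-permit, black-key, L39, C8, and T40 — 5 of the 6.

5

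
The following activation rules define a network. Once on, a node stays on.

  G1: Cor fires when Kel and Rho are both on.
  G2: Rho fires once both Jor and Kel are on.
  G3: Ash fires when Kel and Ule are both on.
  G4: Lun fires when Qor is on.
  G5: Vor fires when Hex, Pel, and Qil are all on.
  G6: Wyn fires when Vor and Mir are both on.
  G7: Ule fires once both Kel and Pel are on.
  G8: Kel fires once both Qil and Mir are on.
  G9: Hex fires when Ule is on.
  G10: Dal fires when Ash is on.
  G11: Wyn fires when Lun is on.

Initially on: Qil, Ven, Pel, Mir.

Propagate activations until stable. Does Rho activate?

Rho would need Jor and Kel (G2), but Jor never turns on.

No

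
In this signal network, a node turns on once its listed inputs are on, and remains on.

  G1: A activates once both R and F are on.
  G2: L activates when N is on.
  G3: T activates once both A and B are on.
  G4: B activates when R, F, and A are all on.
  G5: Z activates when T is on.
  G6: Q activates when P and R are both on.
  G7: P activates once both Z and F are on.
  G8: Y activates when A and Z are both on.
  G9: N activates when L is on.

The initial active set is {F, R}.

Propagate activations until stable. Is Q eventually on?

Yes

G1: R and F on → A on.
G4: R, F, and A on → B on.
G3: A and B on → T on.
T is on, so Z activates (G5).
G7: Z and F on → P on.
G6: P and R on → Q on.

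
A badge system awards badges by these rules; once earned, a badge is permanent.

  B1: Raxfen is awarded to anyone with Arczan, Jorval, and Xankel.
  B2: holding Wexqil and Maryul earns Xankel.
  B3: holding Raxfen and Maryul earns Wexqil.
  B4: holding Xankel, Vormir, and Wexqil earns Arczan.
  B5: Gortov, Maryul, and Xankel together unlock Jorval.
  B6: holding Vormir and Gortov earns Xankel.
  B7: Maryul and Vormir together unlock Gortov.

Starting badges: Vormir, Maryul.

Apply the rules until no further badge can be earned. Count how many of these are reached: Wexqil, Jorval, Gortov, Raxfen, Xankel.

With Maryul and Vormir, Gortov is earned (B7).
With Vormir and Gortov, Xankel is earned (B6).
With Gortov, Maryul, and Xankel, Jorval is earned (B5).
Wexqil would need Raxfen and Maryul (B3), but Raxfen is never earned.
Jorval: reached.
Gortov: reached.
Raxfen would need Arczan, Jorval, and Xankel (B1), but Arczan is never earned.
Xankel: reached.
Reached: Jorval, Gortov, and Xankel — 3 of the 5.

3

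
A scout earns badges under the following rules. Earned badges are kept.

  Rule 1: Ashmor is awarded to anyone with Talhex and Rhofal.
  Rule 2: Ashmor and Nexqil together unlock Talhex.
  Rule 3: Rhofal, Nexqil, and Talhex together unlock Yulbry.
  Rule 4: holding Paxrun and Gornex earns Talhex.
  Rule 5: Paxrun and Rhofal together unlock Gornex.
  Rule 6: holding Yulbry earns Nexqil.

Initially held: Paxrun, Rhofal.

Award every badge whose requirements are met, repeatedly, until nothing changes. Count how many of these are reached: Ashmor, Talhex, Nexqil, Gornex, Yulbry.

With Paxrun and Rhofal, Gornex is earned (Rule 5).
With Paxrun and Gornex, Talhex is earned (Rule 4).
With Talhex and Rhofal, Ashmor is earned (Rule 1).
Ashmor: reached.
Talhex: reached.
Nexqil would need Yulbry (Rule 6), but Yulbry is never earned.
Gornex: reached.
Yulbry would need Rhofal, Nexqil, and Talhex (Rule 3), but Nexqil is never earned.
Reached: Ashmor, Talhex, and Gornex — 3 of the 5.

3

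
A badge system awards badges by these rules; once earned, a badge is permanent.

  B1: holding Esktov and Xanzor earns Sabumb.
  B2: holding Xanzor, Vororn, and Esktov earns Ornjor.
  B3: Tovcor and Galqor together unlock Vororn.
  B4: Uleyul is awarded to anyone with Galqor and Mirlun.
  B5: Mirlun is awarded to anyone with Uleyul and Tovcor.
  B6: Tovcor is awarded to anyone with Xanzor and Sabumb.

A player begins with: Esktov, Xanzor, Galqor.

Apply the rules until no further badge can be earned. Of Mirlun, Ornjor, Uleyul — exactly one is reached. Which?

With Esktov and Xanzor, Sabumb is earned (B1).
With Xanzor and Sabumb, Tovcor is earned (B6).
With Tovcor and Galqor, Vororn is earned (B3).
With Xanzor, Vororn, and Esktov, Ornjor is earned (B2).
Mirlun would need Uleyul and Tovcor (B5), but Uleyul is never earned. Uleyul would need Galqor and Mirlun (B4), but Mirlun is never earned.

Ornjor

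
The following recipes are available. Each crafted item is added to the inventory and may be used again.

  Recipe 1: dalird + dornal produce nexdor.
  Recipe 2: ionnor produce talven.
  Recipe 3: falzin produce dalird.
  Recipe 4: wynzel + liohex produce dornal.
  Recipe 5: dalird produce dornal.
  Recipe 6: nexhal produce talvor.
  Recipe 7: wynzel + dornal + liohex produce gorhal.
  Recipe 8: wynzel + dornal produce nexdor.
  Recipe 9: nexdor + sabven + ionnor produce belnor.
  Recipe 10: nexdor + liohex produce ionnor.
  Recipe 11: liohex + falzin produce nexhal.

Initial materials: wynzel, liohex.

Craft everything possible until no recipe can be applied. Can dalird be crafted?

dalird would need falzin (Recipe 3), but falzin is never obtained.

No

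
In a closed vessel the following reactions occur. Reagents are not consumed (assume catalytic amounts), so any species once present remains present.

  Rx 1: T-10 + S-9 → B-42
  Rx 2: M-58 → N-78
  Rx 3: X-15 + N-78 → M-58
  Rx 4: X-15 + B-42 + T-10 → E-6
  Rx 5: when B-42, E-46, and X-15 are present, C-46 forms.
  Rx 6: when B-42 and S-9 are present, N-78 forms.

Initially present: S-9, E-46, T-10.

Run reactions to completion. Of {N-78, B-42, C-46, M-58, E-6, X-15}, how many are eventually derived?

2

T-10 and S-9 present → B-42 forms (Rx 1).
B-42 and S-9 present → N-78 forms (Rx 6).
N-78: reached.
B-42: reached.
C-46 would need B-42, E-46, and X-15 (Rx 5), but X-15 never forms.
M-58 would need X-15 and N-78 (Rx 3), but X-15 never forms.
E-6 would need X-15, B-42, and T-10 (Rx 4), but X-15 never forms.
No rule produces X-15, and it is not given.
Reached: N-78 and B-42 — 2 of the 6.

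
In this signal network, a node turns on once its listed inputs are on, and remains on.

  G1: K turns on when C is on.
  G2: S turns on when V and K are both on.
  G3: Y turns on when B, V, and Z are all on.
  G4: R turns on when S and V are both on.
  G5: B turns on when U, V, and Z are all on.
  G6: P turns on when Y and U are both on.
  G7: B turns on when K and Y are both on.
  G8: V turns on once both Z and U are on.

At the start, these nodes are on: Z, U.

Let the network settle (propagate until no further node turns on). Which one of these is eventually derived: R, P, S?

Z and U are on, so V turns on (G8).
G5: U, V, and Z on → B on.
B, V, and Z are on, so Y turns on (G3).
G6: Y and U on → P on.
S would need V and K (G2), but K never turns on. R would need S and V (G4), but S never turns on.

P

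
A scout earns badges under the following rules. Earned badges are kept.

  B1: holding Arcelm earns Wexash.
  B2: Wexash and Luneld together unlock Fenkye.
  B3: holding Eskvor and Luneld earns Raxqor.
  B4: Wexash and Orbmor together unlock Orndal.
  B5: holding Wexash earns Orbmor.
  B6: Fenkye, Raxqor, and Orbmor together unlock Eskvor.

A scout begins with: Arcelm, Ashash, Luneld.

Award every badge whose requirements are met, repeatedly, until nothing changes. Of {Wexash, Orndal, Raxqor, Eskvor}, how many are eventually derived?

2

With Arcelm, Wexash is earned (B1).
With Wexash, Orbmor is earned (B5).
With Wexash and Orbmor, Orndal is earned (B4).
Wexash: reached.
Orndal: reached.
Raxqor would need Eskvor and Luneld (B3), but Eskvor is never earned.
Eskvor would need Fenkye, Raxqor, and Orbmor (B6), but Raxqor is never earned.
Reached: Wexash and Orndal — 2 of the 4.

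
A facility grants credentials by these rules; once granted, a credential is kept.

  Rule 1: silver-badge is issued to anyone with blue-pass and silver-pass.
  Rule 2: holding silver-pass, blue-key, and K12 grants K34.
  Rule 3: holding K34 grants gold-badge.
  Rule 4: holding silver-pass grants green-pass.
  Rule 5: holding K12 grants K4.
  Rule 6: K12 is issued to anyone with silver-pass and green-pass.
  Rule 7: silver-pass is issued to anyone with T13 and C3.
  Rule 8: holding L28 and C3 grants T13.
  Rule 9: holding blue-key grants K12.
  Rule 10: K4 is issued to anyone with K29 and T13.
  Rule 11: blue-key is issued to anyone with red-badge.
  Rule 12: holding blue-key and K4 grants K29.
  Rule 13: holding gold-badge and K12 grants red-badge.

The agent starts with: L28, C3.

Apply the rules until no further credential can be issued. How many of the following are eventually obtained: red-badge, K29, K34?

0

red-badge would need gold-badge and K12 (Rule 13), but gold-badge is never granted.
K29 would need blue-key and K4 (Rule 12), but blue-key is never granted.
K34 would need silver-pass, blue-key, and K12 (Rule 2), but blue-key is never granted.
None of the 3 are reached.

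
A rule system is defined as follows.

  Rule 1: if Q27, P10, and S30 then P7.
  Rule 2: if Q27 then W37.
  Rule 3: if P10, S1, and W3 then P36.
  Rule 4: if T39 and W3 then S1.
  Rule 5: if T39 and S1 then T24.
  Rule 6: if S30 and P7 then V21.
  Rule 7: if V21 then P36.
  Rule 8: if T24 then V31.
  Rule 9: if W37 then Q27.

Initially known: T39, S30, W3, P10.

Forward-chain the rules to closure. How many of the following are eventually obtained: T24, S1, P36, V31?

From T39 and W3, Rule 4 gives S1.
From P10, S1, and W3, Rule 3 gives P36.
From T39 and S1, Rule 5 gives T24.
From T24, Rule 8 gives V31.
T24: reached.
S1: reached.
P36: reached.
V31: reached.
All 4 are reached.

4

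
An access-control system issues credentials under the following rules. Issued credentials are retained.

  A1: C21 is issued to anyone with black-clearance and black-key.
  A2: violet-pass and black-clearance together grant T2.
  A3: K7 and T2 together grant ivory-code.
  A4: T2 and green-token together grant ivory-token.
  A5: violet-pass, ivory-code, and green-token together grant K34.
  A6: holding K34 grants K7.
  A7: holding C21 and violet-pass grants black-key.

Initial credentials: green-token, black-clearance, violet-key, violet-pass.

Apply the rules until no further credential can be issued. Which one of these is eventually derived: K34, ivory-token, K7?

ivory-token

Holding violet-pass and black-clearance grants T2 (A2).
Holding T2 and green-token grants ivory-token (A4).
K34 would need violet-pass, ivory-code, and green-token (A5), but ivory-code is never granted. K7 would need K34 (A6), but K34 is never granted.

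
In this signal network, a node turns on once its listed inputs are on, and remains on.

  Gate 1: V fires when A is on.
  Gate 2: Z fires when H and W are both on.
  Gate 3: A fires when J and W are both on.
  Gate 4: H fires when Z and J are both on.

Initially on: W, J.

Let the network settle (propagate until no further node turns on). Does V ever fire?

J and W are on, so A fires (Gate 3).
Gate 1: A on → V on.

Yes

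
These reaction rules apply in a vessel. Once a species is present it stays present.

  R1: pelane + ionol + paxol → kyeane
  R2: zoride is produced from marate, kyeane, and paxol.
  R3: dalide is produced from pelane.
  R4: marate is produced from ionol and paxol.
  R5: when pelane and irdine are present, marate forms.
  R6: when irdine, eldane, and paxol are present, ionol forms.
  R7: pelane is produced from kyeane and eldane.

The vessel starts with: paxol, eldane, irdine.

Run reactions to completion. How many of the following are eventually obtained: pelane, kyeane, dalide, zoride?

0

pelane would need kyeane and eldane (R7), but kyeane never forms.
kyeane would need pelane, ionol, and paxol (R1), but pelane never forms.
dalide would need pelane (R3), but pelane never forms.
zoride would need marate, kyeane, and paxol (R2), but kyeane never forms.
None of the 4 are reached.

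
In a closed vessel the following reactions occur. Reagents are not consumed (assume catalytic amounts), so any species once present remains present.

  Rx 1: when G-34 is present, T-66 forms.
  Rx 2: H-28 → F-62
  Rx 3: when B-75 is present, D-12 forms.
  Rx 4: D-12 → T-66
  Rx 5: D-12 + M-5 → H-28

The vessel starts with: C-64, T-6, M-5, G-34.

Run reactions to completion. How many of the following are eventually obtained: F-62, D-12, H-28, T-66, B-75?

1

G-34 present → T-66 forms (Rx 1).
F-62 would need H-28 (Rx 2), but H-28 never forms.
D-12 would need B-75 (Rx 3), but B-75 never forms.
H-28 would need D-12 and M-5 (Rx 5), but D-12 never forms.
T-66: reached.
No rule produces B-75, and it is not given.
Reached: T-66 — 1 of the 5.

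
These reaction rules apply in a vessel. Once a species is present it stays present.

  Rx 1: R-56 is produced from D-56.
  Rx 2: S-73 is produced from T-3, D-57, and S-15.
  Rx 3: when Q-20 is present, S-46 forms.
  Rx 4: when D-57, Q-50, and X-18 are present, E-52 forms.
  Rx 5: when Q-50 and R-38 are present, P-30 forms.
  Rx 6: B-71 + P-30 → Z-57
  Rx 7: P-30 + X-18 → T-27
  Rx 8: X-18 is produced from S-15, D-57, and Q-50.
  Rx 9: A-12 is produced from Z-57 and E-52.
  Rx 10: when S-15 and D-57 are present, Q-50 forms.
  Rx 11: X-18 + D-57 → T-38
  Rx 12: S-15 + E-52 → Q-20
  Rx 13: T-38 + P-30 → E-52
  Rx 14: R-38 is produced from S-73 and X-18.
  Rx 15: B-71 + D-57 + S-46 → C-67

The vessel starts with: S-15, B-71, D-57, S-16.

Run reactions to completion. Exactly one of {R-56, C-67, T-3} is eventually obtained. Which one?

S-15 and D-57 present → Q-50 forms (Rx 10).
S-15, D-57, and Q-50 present → X-18 forms (Rx 8).
D-57, Q-50, and X-18 present → E-52 forms (Rx 4).
S-15 and E-52 present → Q-20 forms (Rx 12).
Q-20 present → S-46 forms (Rx 3).
B-71, D-57, and S-46 present → C-67 forms (Rx 15).
R-56 would need D-56 (Rx 1), but D-56 never forms. No rule produces T-3, and it is not given.

C-67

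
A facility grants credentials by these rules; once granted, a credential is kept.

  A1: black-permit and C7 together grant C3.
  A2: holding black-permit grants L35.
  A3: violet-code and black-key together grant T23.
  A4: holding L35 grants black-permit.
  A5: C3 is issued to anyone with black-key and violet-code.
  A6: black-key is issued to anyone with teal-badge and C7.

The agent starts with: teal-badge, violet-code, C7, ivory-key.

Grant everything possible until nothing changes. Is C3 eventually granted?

Holding teal-badge and C7 grants black-key (A6).
Holding black-key and violet-code grants C3 (A5).

Yes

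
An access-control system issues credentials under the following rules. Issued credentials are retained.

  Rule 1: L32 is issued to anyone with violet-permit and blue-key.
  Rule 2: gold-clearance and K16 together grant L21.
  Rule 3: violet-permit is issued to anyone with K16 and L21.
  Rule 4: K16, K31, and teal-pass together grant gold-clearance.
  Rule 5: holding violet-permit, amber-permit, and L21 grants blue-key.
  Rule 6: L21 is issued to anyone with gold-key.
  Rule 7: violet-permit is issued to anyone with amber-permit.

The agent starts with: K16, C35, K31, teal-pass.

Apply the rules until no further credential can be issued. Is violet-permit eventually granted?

Yes

Holding K16, K31, and teal-pass grants gold-clearance (Rule 4).
Holding gold-clearance and K16 grants L21 (Rule 2).
Holding K16 and L21 grants violet-permit (Rule 3).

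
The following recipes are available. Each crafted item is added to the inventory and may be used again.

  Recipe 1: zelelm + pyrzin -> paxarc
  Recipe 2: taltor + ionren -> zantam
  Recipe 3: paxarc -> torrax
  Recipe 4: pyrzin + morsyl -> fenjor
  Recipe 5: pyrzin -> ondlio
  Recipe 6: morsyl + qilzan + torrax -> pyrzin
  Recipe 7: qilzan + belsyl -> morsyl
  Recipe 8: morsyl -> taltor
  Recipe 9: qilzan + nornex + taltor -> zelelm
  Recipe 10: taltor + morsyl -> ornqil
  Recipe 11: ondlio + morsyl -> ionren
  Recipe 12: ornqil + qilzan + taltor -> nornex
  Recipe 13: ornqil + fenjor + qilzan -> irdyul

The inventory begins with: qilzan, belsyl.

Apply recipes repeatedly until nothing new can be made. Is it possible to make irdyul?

irdyul would need ornqil, fenjor, and qilzan (Recipe 13), but fenjor is never obtained.

No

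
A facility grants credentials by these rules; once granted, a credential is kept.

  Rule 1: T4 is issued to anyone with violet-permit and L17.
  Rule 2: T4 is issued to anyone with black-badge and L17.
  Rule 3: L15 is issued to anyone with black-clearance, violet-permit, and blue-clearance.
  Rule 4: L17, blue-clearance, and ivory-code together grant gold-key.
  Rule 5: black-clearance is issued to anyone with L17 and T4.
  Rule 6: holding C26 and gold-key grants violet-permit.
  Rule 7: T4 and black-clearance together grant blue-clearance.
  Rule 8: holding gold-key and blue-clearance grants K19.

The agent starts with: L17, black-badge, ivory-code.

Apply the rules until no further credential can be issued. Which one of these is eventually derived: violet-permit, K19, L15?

K19

Holding black-badge and L17 grants T4 (Rule 2).
Holding L17 and T4 grants black-clearance (Rule 5).
Holding T4 and black-clearance grants blue-clearance (Rule 7).
Holding L17, blue-clearance, and ivory-code grants gold-key (Rule 4).
Holding gold-key and blue-clearance grants K19 (Rule 8).
violet-permit would need C26 and gold-key (Rule 6), but C26 is never granted. L15 would need black-clearance, violet-permit, and blue-clearance (Rule 3), but violet-permit is never granted.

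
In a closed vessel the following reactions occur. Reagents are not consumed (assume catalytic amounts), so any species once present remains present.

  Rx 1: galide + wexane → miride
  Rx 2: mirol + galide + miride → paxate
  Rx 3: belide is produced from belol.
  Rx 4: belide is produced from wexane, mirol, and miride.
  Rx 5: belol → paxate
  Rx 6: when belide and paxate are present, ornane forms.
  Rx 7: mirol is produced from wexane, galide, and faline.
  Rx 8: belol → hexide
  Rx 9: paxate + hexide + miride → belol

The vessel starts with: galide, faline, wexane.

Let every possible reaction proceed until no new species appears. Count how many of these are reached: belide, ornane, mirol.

wexane, galide, and faline present → mirol forms (Rx 7).
galide and wexane present → miride forms (Rx 1).
mirol, galide, and miride present → paxate forms (Rx 2).
wexane, mirol, and miride present → belide forms (Rx 4).
belide and paxate present → ornane forms (Rx 6).
belide: reached.
ornane: reached.
mirol: reached.
All 3 are reached.

3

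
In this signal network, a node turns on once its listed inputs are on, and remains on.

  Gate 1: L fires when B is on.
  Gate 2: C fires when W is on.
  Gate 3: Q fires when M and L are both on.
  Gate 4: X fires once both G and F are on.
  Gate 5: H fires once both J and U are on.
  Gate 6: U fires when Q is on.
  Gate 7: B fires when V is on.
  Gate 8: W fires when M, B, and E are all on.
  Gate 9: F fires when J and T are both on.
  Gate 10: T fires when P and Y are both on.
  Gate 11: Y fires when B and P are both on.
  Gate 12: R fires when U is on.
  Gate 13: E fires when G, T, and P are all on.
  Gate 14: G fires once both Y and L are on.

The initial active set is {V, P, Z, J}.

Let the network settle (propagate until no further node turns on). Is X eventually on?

V is on, so B fires (Gate 7).
B and P are on, so Y fires (Gate 11).
B is on, so L fires (Gate 1).
Gate 14: Y and L on → G on.
Gate 10: P and Y on → T on.
Gate 9: J and T on → F on.
G and F are on, so X fires (Gate 4).

Yes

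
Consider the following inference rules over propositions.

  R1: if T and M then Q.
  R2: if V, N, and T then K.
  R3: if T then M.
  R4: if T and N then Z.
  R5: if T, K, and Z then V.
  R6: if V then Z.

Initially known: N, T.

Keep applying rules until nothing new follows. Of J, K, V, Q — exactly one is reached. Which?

Q

T holds, so M follows (R3).
From T and M, R1 gives Q.
V would need T, K, and Z (R5), but K is never established. K would need V, N, and T (R2), but V is never established. No rule produces J, and it is not given.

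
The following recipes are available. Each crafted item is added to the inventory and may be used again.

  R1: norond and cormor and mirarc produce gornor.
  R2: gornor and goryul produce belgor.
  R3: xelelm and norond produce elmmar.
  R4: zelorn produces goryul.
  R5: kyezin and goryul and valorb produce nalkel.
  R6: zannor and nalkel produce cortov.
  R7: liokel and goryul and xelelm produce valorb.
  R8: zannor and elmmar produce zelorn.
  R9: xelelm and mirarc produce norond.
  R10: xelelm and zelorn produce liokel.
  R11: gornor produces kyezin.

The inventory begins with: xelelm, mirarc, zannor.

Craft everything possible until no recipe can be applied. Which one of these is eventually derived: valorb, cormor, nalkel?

valorb

xelelm and mirarc → norond (R9).
Using R3, xelelm and norond make elmmar.
Using R8, zannor and elmmar make zelorn.
xelelm and zelorn → liokel (R10).
zelorn → goryul (R4).
liokel and goryul and xelelm → valorb (R7).
nalkel would need kyezin, goryul, and valorb (R5), but kyezin is never obtained. No rule produces cormor, and it is not given.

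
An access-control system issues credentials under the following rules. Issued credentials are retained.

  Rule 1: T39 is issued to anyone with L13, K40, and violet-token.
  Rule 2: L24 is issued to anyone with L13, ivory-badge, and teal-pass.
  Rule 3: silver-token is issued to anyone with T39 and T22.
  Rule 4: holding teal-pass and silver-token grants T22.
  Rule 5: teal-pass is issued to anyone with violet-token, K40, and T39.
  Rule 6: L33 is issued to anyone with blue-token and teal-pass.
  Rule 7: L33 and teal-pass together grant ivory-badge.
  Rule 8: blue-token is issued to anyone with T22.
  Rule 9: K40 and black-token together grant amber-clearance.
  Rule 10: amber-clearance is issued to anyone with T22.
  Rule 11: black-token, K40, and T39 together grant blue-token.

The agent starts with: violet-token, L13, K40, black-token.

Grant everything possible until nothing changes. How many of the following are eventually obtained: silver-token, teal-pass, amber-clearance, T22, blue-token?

Holding K40 and black-token grants amber-clearance (Rule 9).
Holding L13, K40, and violet-token grants T39 (Rule 1).
Holding black-token, K40, and T39 grants blue-token (Rule 11).
Holding violet-token, K40, and T39 grants teal-pass (Rule 5).
silver-token would need T39 and T22 (Rule 3), but T22 is never granted.
teal-pass: reached.
amber-clearance: reached.
T22 would need teal-pass and silver-token (Rule 4), but silver-token is never granted.
blue-token: reached.
Reached: teal-pass, amber-clearance, and blue-token — 3 of the 5.

3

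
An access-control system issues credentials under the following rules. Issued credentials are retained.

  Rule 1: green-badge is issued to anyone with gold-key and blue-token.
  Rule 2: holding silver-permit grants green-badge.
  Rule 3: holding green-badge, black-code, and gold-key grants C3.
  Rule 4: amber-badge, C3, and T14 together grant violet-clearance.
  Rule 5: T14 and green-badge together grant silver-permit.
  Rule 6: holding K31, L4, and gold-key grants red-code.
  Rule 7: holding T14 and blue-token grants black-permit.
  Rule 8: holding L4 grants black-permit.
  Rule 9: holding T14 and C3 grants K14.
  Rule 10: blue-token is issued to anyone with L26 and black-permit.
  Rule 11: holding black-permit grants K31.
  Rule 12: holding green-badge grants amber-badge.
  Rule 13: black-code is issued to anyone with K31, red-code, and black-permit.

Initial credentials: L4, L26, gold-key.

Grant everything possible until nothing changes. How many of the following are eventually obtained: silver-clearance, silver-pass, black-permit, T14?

Holding L4 grants black-permit (Rule 8).
No rule produces silver-clearance, and it is not given.
No rule produces silver-pass, and it is not given.
black-permit: reached.
No rule produces T14, and it is not given.
Reached: black-permit — 1 of the 4.

1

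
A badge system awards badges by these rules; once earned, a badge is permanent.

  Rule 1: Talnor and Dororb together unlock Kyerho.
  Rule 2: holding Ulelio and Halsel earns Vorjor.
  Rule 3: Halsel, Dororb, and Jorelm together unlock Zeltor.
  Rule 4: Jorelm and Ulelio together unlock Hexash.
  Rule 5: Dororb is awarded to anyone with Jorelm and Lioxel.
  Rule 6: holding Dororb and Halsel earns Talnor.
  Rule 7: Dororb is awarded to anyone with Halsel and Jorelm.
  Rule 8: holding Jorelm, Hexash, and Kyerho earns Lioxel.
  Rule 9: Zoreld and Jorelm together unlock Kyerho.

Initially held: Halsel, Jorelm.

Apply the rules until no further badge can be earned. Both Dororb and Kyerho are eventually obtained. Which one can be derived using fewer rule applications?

Dororb: With Halsel and Jorelm, Dororb is earned (Rule 7). [1 rule application]
Kyerho: With Halsel and Jorelm, Dororb is earned (Rule 7). With Dororb and Halsel, Talnor is earned (Rule 6). With Talnor and Dororb, Kyerho is earned (Rule 1). [3 rule applications]
Dororb needs fewer.

Dororb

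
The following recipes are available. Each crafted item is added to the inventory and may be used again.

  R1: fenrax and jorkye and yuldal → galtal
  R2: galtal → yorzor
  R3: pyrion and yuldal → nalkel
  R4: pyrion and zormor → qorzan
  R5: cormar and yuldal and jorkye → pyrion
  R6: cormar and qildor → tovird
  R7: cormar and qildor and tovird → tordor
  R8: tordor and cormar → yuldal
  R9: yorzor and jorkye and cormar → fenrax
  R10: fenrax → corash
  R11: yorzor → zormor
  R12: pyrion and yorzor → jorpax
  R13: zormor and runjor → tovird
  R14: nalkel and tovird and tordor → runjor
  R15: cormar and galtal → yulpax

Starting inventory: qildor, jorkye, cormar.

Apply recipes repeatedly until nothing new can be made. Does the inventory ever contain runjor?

Using R6, cormar and qildor make tovird.
Using R7, cormar, qildor, and tovird make tordor.
Using R8, tordor and cormar make yuldal.
Using R5, cormar, yuldal, and jorkye make pyrion.
Using R3, pyrion and yuldal make nalkel.
nalkel and tovird and tordor → runjor (R14).

Yes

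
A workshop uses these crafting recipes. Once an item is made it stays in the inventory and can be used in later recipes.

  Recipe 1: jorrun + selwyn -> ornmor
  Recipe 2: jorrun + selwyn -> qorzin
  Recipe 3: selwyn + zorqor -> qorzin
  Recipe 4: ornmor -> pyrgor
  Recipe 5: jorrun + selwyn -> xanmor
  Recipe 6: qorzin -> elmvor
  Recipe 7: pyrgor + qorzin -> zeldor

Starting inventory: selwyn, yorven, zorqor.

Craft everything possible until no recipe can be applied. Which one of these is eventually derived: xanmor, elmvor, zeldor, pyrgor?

Using Recipe 3, selwyn and zorqor make qorzin.
qorzin -> elmvor (Recipe 6).
xanmor would need jorrun and selwyn (Recipe 5), but jorrun is never obtained. zeldor would need pyrgor and qorzin (Recipe 7), but pyrgor is never obtained. pyrgor would need ornmor (Recipe 4), but ornmor is never obtained.

elmvor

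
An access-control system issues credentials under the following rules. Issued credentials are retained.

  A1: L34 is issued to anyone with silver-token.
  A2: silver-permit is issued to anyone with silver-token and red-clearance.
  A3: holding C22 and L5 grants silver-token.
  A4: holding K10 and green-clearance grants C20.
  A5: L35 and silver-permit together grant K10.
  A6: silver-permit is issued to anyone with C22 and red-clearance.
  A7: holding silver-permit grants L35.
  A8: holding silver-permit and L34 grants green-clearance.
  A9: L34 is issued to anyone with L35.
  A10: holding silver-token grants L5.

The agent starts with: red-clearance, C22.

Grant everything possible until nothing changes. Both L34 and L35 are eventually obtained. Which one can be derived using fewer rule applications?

L35

L35: Holding C22 and red-clearance grants silver-permit (A6). Holding silver-permit grants L35 (A7). [2 rule applications]
L34: Holding C22 and red-clearance grants silver-permit (A6). Holding silver-permit grants L35 (A7). Holding L35 grants L34 (A9). [3 rule applications]
L35 needs fewer.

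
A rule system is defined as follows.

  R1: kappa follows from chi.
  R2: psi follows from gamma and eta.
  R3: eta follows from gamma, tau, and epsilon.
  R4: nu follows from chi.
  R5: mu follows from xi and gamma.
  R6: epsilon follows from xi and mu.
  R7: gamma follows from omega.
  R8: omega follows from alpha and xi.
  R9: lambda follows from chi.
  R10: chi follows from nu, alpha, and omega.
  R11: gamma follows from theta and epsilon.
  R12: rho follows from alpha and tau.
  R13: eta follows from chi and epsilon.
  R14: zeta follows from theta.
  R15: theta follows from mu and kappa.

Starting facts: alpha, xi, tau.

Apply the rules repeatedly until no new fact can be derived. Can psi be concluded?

alpha and xi hold, so omega follows (R8).
From omega, R7 gives gamma.
From xi and gamma, R5 gives mu.
From xi and mu, R6 gives epsilon.
gamma, tau, and epsilon hold, so eta follows (R3).
gamma and eta hold, so psi follows (R2).

Yes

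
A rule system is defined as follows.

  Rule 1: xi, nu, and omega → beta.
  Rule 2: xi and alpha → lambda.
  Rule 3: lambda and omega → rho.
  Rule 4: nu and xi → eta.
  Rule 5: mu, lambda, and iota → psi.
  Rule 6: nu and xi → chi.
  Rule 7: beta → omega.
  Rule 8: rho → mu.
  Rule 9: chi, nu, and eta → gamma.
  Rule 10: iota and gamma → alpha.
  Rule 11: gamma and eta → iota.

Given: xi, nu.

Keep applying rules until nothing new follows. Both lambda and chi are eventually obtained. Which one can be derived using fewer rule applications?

chi

chi: nu and xi hold, so chi follows (Rule 6). [1 rule application]
lambda: nu and xi hold, so eta follows (Rule 4). nu and xi hold, so chi follows (Rule 6). chi, nu, and eta hold, so gamma follows (Rule 9). From gamma and eta, Rule 11 gives iota. From iota and gamma, Rule 10 gives alpha. From xi and alpha, Rule 2 gives lambda. [6 rule applications]
chi needs fewer.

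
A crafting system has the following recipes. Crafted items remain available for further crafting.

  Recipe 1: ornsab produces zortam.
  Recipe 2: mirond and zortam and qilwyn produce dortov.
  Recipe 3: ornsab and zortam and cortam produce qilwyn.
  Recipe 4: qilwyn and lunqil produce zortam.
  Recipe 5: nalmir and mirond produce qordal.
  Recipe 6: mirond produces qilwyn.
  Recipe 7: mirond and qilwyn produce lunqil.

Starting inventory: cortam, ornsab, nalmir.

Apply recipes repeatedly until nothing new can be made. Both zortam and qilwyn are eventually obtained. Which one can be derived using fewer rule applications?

zortam: Using Recipe 1, ornsab makes zortam. [1 rule application]
qilwyn: ornsab → zortam (Recipe 1). Using Recipe 3, ornsab, zortam, and cortam make qilwyn. [2 rule applications]
zortam needs fewer.

zortam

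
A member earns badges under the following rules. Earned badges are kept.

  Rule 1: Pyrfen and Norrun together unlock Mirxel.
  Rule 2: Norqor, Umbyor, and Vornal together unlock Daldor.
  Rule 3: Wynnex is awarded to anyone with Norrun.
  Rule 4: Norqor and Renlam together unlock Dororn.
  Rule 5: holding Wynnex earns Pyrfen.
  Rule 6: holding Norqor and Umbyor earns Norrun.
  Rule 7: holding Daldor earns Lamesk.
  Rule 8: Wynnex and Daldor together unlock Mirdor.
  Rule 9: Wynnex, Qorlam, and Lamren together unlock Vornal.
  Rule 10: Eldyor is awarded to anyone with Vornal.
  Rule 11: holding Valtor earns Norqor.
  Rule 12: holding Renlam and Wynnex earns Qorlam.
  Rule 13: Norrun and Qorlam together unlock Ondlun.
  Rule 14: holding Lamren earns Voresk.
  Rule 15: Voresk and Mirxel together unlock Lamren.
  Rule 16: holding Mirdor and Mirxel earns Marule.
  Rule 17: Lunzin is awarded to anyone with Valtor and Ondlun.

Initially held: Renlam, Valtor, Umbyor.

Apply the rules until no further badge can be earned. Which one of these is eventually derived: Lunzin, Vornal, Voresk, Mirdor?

With Valtor, Norqor is earned (Rule 11).
With Norqor and Umbyor, Norrun is earned (Rule 6).
With Norrun, Wynnex is earned (Rule 3).
With Renlam and Wynnex, Qorlam is earned (Rule 12).
With Norrun and Qorlam, Ondlun is earned (Rule 13).
With Valtor and Ondlun, Lunzin is earned (Rule 17).
Voresk would need Lamren (Rule 14), but Lamren is never earned. Vornal would need Wynnex, Qorlam, and Lamren (Rule 9), but Lamren is never earned. Mirdor would need Wynnex and Daldor (Rule 8), but Daldor is never earned.

Lunzin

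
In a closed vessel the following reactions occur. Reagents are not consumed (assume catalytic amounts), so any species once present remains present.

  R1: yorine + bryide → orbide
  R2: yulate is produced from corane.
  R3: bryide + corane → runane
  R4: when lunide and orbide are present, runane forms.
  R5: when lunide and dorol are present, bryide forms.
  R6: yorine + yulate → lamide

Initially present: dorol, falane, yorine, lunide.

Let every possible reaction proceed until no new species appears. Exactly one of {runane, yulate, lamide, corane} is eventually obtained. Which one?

runane

lunide and dorol present → bryide forms (R5).
yorine and bryide present → orbide forms (R1).
lunide and orbide present → runane forms (R4).
No rule produces corane, and it is not given. yulate would need corane (R2), but corane never forms. lamide would need yorine and yulate (R6), but yulate never forms.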